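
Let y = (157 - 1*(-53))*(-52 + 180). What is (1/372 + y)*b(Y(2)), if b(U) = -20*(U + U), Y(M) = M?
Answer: -199987220/93 ≈ -2.1504e+6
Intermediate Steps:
y = 26880 (y = (157 + 53)*128 = 210*128 = 26880)
b(U) = -40*U
(1/372 + y)*b(Y(2)) = (1/372 + 26880)*(-40*2) = (1/372 + 26880)*(-80) = (9999361/372)*(-80) = -199987220/93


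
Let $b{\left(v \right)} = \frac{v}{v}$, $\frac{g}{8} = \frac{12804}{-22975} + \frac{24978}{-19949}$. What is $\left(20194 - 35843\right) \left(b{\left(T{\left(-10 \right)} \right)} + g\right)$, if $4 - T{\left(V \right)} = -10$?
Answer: $\frac{96648914011357}{458328275} \approx 2.1087 \cdot 10^{5}$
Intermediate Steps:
$g = - \frac{6634372368}{458328275}$ ($g = 8 \left(\frac{12804}{-22975} + \frac{24978}{-19949}\right) = 8 \left(12804 \left(- \frac{1}{22975}\right) + 24978 \left(- \frac{1}{19949}\right)\right) = 8 \left(- \frac{12804}{22975} - \frac{24978}{19949}\right) = 8 \left(- \frac{829296546}{458328275}\right) = - \frac{6634372368}{458328275} \approx -14.475$)
$T{\left(V \right)} = 14$ ($T{\left(V \right)} = 4 - -10 = 4 + 10 = 14$)
$b{\left(v \right)} = 1$
$\left(20194 - 35843\right) \left(b{\left(T{\left(-10 \right)} \right)} + g\right) = \left(20194 - 35843\right) \left(1 - \frac{6634372368}{458328275}\right) = \left(-15649\right) \left(- \frac{6176044093}{458328275}\right) = \frac{96648914011357}{458328275}$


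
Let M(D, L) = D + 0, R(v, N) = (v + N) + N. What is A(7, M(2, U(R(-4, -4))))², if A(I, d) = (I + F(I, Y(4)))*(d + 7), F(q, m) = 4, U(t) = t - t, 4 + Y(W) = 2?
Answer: 9801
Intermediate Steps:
Y(W) = -2 (Y(W) = -4 + 2 = -2)
R(v, N) = v + 2*N (R(v, N) = (N + v) + N = v + 2*N)
U(t) = 0
M(D, L) = D
A(I, d) = (4 + I)*(7 + d) (A(I, d) = (I + 4)*(d + 7) = (4 + I)*(7 + d))
A(7, M(2, U(R(-4, -4))))² = (28 + 4*2 + 7*7 + 7*2)² = (28 + 8 + 49 + 14)² = 99² = 9801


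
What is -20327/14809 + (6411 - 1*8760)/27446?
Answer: -592681183/406447814 ≈ -1.4582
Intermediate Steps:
-20327/14809 + (6411 - 1*8760)/27446 = -20327*1/14809 + (6411 - 8760)*(1/27446) = -20327/14809 - 2349*1/27446 = -20327/14809 - 2349/27446 = -592681183/406447814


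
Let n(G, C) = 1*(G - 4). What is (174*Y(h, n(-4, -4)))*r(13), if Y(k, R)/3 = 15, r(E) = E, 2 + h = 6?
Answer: 101790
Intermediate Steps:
h = 4 (h = -2 + 6 = 4)
n(G, C) = -4 + G (n(G, C) = 1*(-4 + G) = -4 + G)
Y(k, R) = 45 (Y(k, R) = 3*15 = 45)
(174*Y(h, n(-4, -4)))*r(13) = (174*45)*13 = 7830*13 = 101790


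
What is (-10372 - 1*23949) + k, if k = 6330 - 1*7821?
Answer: -35812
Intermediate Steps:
k = -1491 (k = 6330 - 7821 = -1491)
(-10372 - 1*23949) + k = (-10372 - 1*23949) - 1491 = (-10372 - 23949) - 1491 = -34321 - 1491 = -35812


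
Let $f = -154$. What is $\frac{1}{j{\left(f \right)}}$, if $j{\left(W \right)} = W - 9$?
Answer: $- \frac{1}{163} \approx -0.006135$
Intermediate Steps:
$j{\left(W \right)} = -9 + W$ ($j{\left(W \right)} = W - 9 = -9 + W$)
$\frac{1}{j{\left(f \right)}} = \frac{1}{-9 - 154} = \frac{1}{-163} = - \frac{1}{163}$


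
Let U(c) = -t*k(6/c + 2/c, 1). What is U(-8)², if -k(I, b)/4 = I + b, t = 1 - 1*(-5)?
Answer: 0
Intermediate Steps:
t = 6 (t = 1 + 5 = 6)
k(I, b) = -4*I - 4*b (k(I, b) = -4*(I + b) = -4*I - 4*b)
U(c) = 24 + 192/c (U(c) = -6*(-4*(6/c + 2/c) - 4*1) = -6*(-32/c - 4) = -6*(-4 - 32/c) = -(-24 - 192/c) = 24 + 192/c)
U(-8)² = (24 + 192/(-8))² = (24 + 192*(-⅛))² = (24 - 24)² = 0² = 0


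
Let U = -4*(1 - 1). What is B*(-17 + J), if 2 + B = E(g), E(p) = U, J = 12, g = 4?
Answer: 10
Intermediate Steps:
U = 0 (U = -4*0 = 0)
E(p) = 0
B = -2 (B = -2 + 0 = -2)
B*(-17 + J) = -2*(-17 + 12) = -2*(-5) = 10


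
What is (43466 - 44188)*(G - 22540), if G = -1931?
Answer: 17668062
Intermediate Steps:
(43466 - 44188)*(G - 22540) = (43466 - 44188)*(-1931 - 22540) = -722*(-24471) = 17668062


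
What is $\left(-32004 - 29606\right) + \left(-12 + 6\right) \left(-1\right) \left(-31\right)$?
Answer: $-61796$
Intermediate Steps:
$\left(-32004 - 29606\right) + \left(-12 + 6\right) \left(-1\right) \left(-31\right) = -61610 + \left(-6\right) \left(-1\right) \left(-31\right) = -61610 + 6 \left(-31\right) = -61610 - 186 = -61796$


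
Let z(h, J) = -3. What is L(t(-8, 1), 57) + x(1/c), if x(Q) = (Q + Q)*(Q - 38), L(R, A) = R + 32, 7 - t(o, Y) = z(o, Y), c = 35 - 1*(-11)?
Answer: 42689/1058 ≈ 40.349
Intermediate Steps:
c = 46 (c = 35 + 11 = 46)
t(o, Y) = 10 (t(o, Y) = 7 - 1*(-3) = 7 + 3 = 10)
L(R, A) = 32 + R
x(Q) = 2*Q*(-38 + Q) (x(Q) = (2*Q)*(-38 + Q) = 2*Q*(-38 + Q))
L(t(-8, 1), 57) + x(1/c) = (32 + 10) + 2*(-38 + 1/46)/46 = 42 + 2*(1/46)*(-38 + 1/46) = 42 + 2*(1/46)*(-1747/46) = 42 - 1747/1058 = 42689/1058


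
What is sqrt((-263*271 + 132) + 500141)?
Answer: 10*sqrt(4290) ≈ 654.98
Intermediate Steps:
sqrt((-263*271 + 132) + 500141) = sqrt((-71273 + 132) + 500141) = sqrt(-71141 + 500141) = sqrt(429000) = 10*sqrt(4290)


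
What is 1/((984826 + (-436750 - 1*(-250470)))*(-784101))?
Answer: -1/626140717146 ≈ -1.5971e-12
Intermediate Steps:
1/((984826 + (-436750 - 1*(-250470)))*(-784101)) = -1/784101/(984826 + (-436750 + 250470)) = -1/784101/(984826 - 186280) = -1/784101/798546 = (1/798546)*(-1/784101) = -1/626140717146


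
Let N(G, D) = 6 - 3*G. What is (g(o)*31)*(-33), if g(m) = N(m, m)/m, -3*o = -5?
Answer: -3069/5 ≈ -613.80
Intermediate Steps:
o = 5/3 (o = -1/3*(-5) = 5/3 ≈ 1.6667)
g(m) = (6 - 3*m)/m
(g(o)*31)*(-33) = ((-3 + 6/(5/3))*31)*(-33) = ((-3 + 6*(3/5))*31)*(-33) = ((-3 + 18/5)*31)*(-33) = ((3/5)*31)*(-33) = (93/5)*(-33) = -3069/5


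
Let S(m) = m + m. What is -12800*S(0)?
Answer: 0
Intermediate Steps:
S(m) = 2*m
-12800*S(0) = -25600*0 = -12800*0 = 0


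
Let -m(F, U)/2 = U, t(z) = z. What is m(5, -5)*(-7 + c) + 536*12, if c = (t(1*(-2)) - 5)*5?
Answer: 6012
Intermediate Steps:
m(F, U) = -2*U
c = -35 (c = (1*(-2) - 5)*5 = (-2 - 5)*5 = -7*5 = -35)
m(5, -5)*(-7 + c) + 536*12 = (-2*(-5))*(-7 - 35) + 536*12 = 10*(-42) + 6432 = -420 + 6432 = 6012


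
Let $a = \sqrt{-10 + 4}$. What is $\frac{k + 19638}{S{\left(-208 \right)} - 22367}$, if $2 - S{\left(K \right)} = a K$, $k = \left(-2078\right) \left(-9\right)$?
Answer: $- \frac{285824700}{166817603} - \frac{2658240 i \sqrt{6}}{166817603} \approx -1.7134 - 0.039033 i$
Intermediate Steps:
$a = i \sqrt{6}$ ($a = \sqrt{-6} = i \sqrt{6} \approx 2.4495 i$)
$k = 18702$
$S{\left(K \right)} = 2 - i K \sqrt{6}$ ($S{\left(K \right)} = 2 - i \sqrt{6} K = 2 - i K \sqrt{6}$)
$\frac{k + 19638}{S{\left(-208 \right)} - 22367} = \frac{18702 + 19638}{\left(2 - i \left(-208\right) \sqrt{6}\right) - 22367} = \frac{38340}{\left(2 + 208 i \sqrt{6}\right) - 22367} = \frac{38340}{-22365 + 208 i \sqrt{6}}$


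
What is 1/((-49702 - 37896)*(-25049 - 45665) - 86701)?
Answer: 1/6194318271 ≈ 1.6144e-10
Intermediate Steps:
1/((-49702 - 37896)*(-25049 - 45665) - 86701) = 1/(-87598*(-70714) - 86701) = 1/(6194404972 - 86701) = 1/6194318271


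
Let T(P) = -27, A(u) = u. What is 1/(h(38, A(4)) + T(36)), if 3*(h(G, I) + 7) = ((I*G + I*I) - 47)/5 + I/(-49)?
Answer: -735/19081 ≈ -0.038520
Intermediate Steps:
h(G, I) = -152/15 - I/147 + I²/15 + G*I/15 (h(G, I) = -7 + (((I*G + I*I) - 47)/5 + I/(-49))/3 = -7 + (((G*I + I²) - 47)*(⅕) + I*(-1/49))/3 = -7 + (((I² + G*I) - 47)*(⅕) - I/49)/3 = -7 + ((-47 + I² + G*I)*(⅕) - I/49)/3 = -7 + ((-47/5 + I²/5 + G*I/5) - I/49)/3 = -7 + (-47/5 - I/49 + I²/5 + G*I/5)/3 = -7 + (-47/15 - I/147 + I²/15 + G*I/15) = -152/15 - I/147 + I²/15 + G*I/15)
1/(h(38, A(4)) + T(36)) = 1/((-152/15 - 1/147*4 + (1/15)*4² + (1/15)*38*4) - 27) = 1/((-152/15 - 4/147 + (1/15)*16 + 152/15) - 27) = 1/((-152/15 - 4/147 + 16/15 + 152/15) - 27) = 1/(764/735 - 27) = 1/(-19081/735) = -735/19081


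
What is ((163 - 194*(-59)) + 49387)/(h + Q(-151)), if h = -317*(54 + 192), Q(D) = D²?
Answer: -60996/55181 ≈ -1.1054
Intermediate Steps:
h = -77982 (h = -317*246 = -77982)
((163 - 194*(-59)) + 49387)/(h + Q(-151)) = ((163 - 194*(-59)) + 49387)/(-77982 + (-151)²) = ((163 + 11446) + 49387)/(-77982 + 22801) = (11609 + 49387)/(-55181) = 60996*(-1/55181) = -60996/55181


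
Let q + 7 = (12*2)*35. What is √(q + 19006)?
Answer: √19839 ≈ 140.85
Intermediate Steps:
q = 833 (q = -7 + (12*2)*35 = -7 + 24*35 = -7 + 840 = 833)
√(q + 19006) = √(833 + 19006) = √19839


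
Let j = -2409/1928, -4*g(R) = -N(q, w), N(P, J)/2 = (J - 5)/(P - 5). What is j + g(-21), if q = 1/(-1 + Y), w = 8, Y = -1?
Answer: -32283/21208 ≈ -1.5222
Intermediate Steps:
q = -½ (q = 1/(-1 - 1) = 1/(-2) = -½ ≈ -0.50000)
N(P, J) = 2*(-5 + J)/(-5 + P) (N(P, J) = 2*((J - 5)/(P - 5)) = 2*((-5 + J)/(-5 + P)) = 2*(-5 + J)/(-5 + P))
g(R) = -3/11 (g(R) = -(-1)*2*(-5 + 8)/(-5 - ½)/4 = -(-1)*2*3/(-11/2)/4 = -(-1)*2*(-2/11)*3/4 = -(-1)*(-12)/(4*11) = -¼*12/11 = -3/11)
j = -2409/1928 (j = -2409*1/1928 = -2409/1928 ≈ -1.2495)
j + g(-21) = -2409/1928 - 3/11 = -32283/21208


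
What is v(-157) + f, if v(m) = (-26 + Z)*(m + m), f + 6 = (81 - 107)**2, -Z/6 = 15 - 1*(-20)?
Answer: 74774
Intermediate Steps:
Z = -210 (Z = -6*(15 - 1*(-20)) = -6*(15 + 20) = -6*35 = -210)
f = 670 (f = -6 + (81 - 107)**2 = -6 + (-26)**2 = -6 + 676 = 670)
v(m) = -472*m (v(m) = (-26 - 210)*(m + m) = -472*m)
v(-157) + f = -472*(-157) + 670 = 74104 + 670 = 74774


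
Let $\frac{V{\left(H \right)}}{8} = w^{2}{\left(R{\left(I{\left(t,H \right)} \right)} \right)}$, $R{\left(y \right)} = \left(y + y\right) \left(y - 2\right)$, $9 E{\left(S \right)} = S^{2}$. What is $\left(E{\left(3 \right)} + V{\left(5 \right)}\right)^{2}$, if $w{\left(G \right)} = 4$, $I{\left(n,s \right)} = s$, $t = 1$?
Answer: $16641$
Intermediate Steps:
$E{\left(S \right)} = \frac{S^{2}}{9}$
$R{\left(y \right)} = 2 y \left(-2 + y\right)$
$V{\left(H \right)} = 128$ ($V{\left(H \right)} = 8 \cdot 4^{2} = 8 \cdot 16 = 128$)
$\left(E{\left(3 \right)} + V{\left(5 \right)}\right)^{2} = \left(\frac{3^{2}}{9} + 128\right)^{2} = \left(\frac{1}{9} \cdot 9 + 128\right)^{2} = \left(1 + 128\right)^{2} = 129^{2} = 16641$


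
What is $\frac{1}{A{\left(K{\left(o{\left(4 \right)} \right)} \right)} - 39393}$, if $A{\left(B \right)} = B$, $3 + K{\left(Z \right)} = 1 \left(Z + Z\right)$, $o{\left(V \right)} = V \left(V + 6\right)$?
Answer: $- \frac{1}{39316} \approx -2.5435 \cdot 10^{-5}$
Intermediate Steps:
$o{\left(V \right)} = V \left(6 + V\right)$
$K{\left(Z \right)} = -3 + 2 Z$ ($K{\left(Z \right)} = -3 + 1 \left(Z + Z\right) = -3 + 1 \cdot 2 Z = -3 + 2 Z$)
$\frac{1}{A{\left(K{\left(o{\left(4 \right)} \right)} \right)} - 39393} = \frac{1}{\left(-3 + 2 \cdot 4 \left(6 + 4\right)\right) - 39393} = \frac{1}{\left(-3 + 2 \cdot 4 \cdot 10\right) - 39393} = \frac{1}{\left(-3 + 2 \cdot 40\right) - 39393} = \frac{1}{\left(-3 + 80\right) - 39393} = \frac{1}{77 - 39393} = \frac{1}{-39316} = - \frac{1}{39316}$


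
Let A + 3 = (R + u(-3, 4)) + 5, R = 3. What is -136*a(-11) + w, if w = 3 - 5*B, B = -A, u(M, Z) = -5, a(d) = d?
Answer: 1499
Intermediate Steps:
A = 0 (A = -3 + ((3 - 5) + 5) = -3 + (-2 + 5) = -3 + 3 = 0)
B = 0 (B = -1*0 = 0)
w = 3 (w = 3 - 5*0 = 3 + 0 = 3)
-136*a(-11) + w = -136*(-11) + 3 = 1496 + 3 = 1499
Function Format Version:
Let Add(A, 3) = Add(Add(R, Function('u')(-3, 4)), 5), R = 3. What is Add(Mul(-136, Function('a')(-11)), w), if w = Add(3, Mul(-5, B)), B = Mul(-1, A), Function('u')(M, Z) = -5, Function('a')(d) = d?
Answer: 1499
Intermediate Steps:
A = 0 (A = Add(-3, Add(Add(3, -5), 5)) = Add(-3, Add(-2, 5)) = Add(-3, 3) = 0)
B = 0 (B = Mul(-1, 0) = 0)
w = 3 (w = Add(3, Mul(-5, 0)) = Add(3, 0) = 3)
Add(Mul(-136, Function('a')(-11)), w) = Add(Mul(-136, -11), 3) = Add(1496, 3) = 1499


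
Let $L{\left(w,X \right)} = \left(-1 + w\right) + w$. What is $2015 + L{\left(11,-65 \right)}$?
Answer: $2036$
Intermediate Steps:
$L{\left(w,X \right)} = -1 + 2 w$
$2015 + L{\left(11,-65 \right)} = 2015 + \left(-1 + 2 \cdot 11\right) = 2015 + \left(-1 + 22\right) = 2015 + 21 = 2036$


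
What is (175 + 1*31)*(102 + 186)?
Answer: 59328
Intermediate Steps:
(175 + 1*31)*(102 + 186) = (175 + 31)*288 = 206*288 = 59328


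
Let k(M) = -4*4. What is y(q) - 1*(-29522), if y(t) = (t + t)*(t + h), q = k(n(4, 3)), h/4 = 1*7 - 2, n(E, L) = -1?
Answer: 29394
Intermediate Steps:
h = 20 (h = 4*(1*7 - 2) = 4*(7 - 2) = 4*5 = 20)
k(M) = -16
q = -16
y(t) = 2*t*(20 + t) (y(t) = (t + t)*(t + 20) = (2*t)*(20 + t) = 2*t*(20 + t))
y(q) - 1*(-29522) = 2*(-16)*(20 - 16) - 1*(-29522) = 2*(-16)*4 + 29522 = -128 + 29522 = 29394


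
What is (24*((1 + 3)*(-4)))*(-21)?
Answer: 8064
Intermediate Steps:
(24*((1 + 3)*(-4)))*(-21) = (24*(4*(-4)))*(-21) = (24*(-16))*(-21) = -384*(-21) = 8064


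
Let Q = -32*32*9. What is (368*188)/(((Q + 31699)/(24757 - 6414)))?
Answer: 1269042112/22483 ≈ 56445.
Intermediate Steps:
Q = -9216 (Q = -1024*9 = -9216)
(368*188)/(((Q + 31699)/(24757 - 6414))) = (368*188)/(((-9216 + 31699)/(24757 - 6414))) = 69184/((22483/18343)) = 69184/((22483*(1/18343))) = 69184/(22483/18343) = 69184*(18343/22483) = 1269042112/22483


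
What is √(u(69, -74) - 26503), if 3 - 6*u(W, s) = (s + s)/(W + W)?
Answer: I*√504710206/138 ≈ 162.8*I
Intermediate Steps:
u(W, s) = ½ - s/(6*W) (u(W, s) = ½ - (s + s)/(6*(W + W)) = ½ - 2*s/(6*(2*W)) = ½ - 2*s*1/(2*W)/6 = ½ - s/(6*W))
√(u(69, -74) - 26503) = √((⅙)*(-1*(-74) + 3*69)/69 - 26503) = √((⅙)*(1/69)*(74 + 207) - 26503) = √((⅙)*(1/69)*281 - 26503) = √(281/414 - 26503) = √(-10971961/414) = I*√504710206/138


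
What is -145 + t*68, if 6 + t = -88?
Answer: -6537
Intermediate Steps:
t = -94 (t = -6 - 88 = -94)
-145 + t*68 = -145 - 94*68 = -145 - 6392 = -6537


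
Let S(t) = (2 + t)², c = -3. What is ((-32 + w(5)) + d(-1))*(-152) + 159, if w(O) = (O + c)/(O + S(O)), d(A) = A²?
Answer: 131365/27 ≈ 4865.4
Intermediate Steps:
w(O) = (-3 + O)/(O + (2 + O)²) (w(O) = (O - 3)/(O + (2 + O)²) = (-3 + O)/(O + (2 + O)²))
((-32 + w(5)) + d(-1))*(-152) + 159 = ((-32 + (-3 + 5)/(5 + (2 + 5)²)) + (-1)²)*(-152) + 159 = ((-32 + 2/(5 + 7²)) + 1)*(-152) + 159 = ((-32 + 2/(5 + 49)) + 1)*(-152) + 159 = ((-32 + 2/54) + 1)*(-152) + 159 = ((-32 + (1/54)*2) + 1)*(-152) + 159 = ((-32 + 1/27) + 1)*(-152) + 159 = (-863/27 + 1)*(-152) + 159 = -836/27*(-152) + 159 = 127072/27 + 159 = 131365/27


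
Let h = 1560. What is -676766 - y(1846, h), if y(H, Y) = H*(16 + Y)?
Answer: -3586062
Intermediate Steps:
-676766 - y(1846, h) = -676766 - 1846*(16 + 1560) = -676766 - 1846*1576 = -676766 - 1*2909296 = -676766 - 2909296 = -3586062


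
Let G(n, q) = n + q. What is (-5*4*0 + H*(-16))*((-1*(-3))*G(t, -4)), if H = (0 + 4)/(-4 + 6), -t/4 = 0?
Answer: 384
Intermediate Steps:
t = 0 (t = -4*0 = 0)
H = 2 (H = 4/2 = 4*(½) = 2)
(-5*4*0 + H*(-16))*((-1*(-3))*G(t, -4)) = (-5*4*0 + 2*(-16))*((-1*(-3))*(0 - 4)) = (-20*0 - 32)*(3*(-4)) = (0 - 32)*(-12) = -32*(-12) = 384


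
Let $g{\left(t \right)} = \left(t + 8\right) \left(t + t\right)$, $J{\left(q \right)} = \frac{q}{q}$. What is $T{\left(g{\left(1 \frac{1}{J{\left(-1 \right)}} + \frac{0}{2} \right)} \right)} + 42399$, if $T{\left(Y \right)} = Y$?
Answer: $42417$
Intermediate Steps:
$J{\left(q \right)} = 1$
$g{\left(t \right)} = 2 t \left(8 + t\right)$ ($g{\left(t \right)} = \left(8 + t\right) 2 t = 2 t \left(8 + t\right)$)
$T{\left(g{\left(1 \frac{1}{J{\left(-1 \right)}} + \frac{0}{2} \right)} \right)} + 42399 = 2 \left(1 \cdot 1^{-1} + \frac{0}{2}\right) \left(8 + \left(1 \cdot 1^{-1} + \frac{0}{2}\right)\right) + 42399 = 2 \left(1 \cdot 1 + 0 \cdot \frac{1}{2}\right) \left(8 + \left(1 \cdot 1 + 0 \cdot \frac{1}{2}\right)\right) + 42399 = 2 \left(1 + 0\right) \left(8 + \left(1 + 0\right)\right) + 42399 = 2 \cdot 1 \left(8 + 1\right) + 42399 = 2 \cdot 1 \cdot 9 + 42399 = 18 + 42399 = 42417$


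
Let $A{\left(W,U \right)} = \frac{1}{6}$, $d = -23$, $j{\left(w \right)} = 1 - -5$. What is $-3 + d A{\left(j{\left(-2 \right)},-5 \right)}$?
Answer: $- \frac{41}{6} \approx -6.8333$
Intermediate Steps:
$j{\left(w \right)} = 6$ ($j{\left(w \right)} = 1 + 5 = 6$)
$A{\left(W,U \right)} = \frac{1}{6}$
$-3 + d A{\left(j{\left(-2 \right)},-5 \right)} = -3 - \frac{23}{6} = - \frac{41}{6}$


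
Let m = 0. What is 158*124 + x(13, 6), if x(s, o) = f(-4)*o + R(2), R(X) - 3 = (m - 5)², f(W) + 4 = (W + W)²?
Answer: 19980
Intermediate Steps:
f(W) = -4 + 4*W² (f(W) = -4 + (W + W)² = -4 + (2*W)² = -4 + 4*W²)
R(X) = 28 (R(X) = 3 + (0 - 5)² = 3 + (-5)² = 3 + 25 = 28)
x(s, o) = 28 + 60*o (x(s, o) = (-4 + 4*(-4)²)*o + 28 = (-4 + 4*16)*o + 28 = (-4 + 64)*o + 28 = 60*o + 28 = 28 + 60*o)
158*124 + x(13, 6) = 158*124 + (28 + 60*6) = 19592 + (28 + 360) = 19592 + 388 = 19980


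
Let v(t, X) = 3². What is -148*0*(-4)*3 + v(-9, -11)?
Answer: 9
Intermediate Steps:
v(t, X) = 9
-148*0*(-4)*3 + v(-9, -11) = -148*0*(-4)*3 + 9 = -0*3 + 9 = -148*0 + 9 = 0 + 9 = 9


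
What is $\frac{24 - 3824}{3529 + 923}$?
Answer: $- \frac{950}{1113} \approx -0.85355$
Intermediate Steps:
$\frac{24 - 3824}{3529 + 923} = \frac{24 - 3824}{4452} = \left(24 - 3824\right) \frac{1}{4452} = \left(-3800\right) \frac{1}{4452} = - \frac{950}{1113}$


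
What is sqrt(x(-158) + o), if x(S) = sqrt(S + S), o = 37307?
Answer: sqrt(37307 + 2*I*sqrt(79)) ≈ 193.15 + 0.046*I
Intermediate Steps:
x(S) = sqrt(2)*sqrt(S) (x(S) = sqrt(2*S) = sqrt(2)*sqrt(S))
sqrt(x(-158) + o) = sqrt(sqrt(2)*sqrt(-158) + 37307) = sqrt(sqrt(2)*(I*sqrt(158)) + 37307) = sqrt(2*I*sqrt(79) + 37307) = sqrt(37307 + 2*I*sqrt(79))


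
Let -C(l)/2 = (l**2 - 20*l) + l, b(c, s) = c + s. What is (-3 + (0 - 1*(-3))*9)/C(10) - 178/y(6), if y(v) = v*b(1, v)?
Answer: -431/105 ≈ -4.1048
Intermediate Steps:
y(v) = v*(1 + v)
C(l) = -2*l**2 + 38*l (C(l) = -2*((l**2 - 20*l) + l) = -2*(l**2 - 19*l) = -2*l**2 + 38*l)
(-3 + (0 - 1*(-3))*9)/C(10) - 178/y(6) = (-3 + (0 - 1*(-3))*9)/((2*10*(19 - 1*10))) - 178*1/(6*(1 + 6)) = (-3 + (0 + 3)*9)/((2*10*(19 - 10))) - 178/(6*7) = (-3 + 3*9)/((2*10*9)) - 178/42 = (-3 + 27)/180 - 178*1/42 = 24*(1/180) - 89/21 = 2/15 - 89/21 = -431/105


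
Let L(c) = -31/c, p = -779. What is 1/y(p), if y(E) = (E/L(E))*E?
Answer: 31/472729139 ≈ 6.5577e-8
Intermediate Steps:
y(E) = -E³/31 (y(E) = (E/((-31/E)))*E = (E*(-E/31))*E = (-E²/31)*E = -E³/31)
1/y(p) = 1/(-1/31*(-779)³) = 1/(-1/31*(-472729139)) = 1/(472729139/31) = 31/472729139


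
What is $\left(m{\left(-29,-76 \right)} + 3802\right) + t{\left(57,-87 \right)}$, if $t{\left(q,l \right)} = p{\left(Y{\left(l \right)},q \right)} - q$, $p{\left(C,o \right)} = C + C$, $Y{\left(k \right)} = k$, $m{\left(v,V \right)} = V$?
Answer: $3495$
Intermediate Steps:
$p{\left(C,o \right)} = 2 C$
$t{\left(q,l \right)} = - q + 2 l$ ($t{\left(q,l \right)} = 2 l - q = - q + 2 l$)
$\left(m{\left(-29,-76 \right)} + 3802\right) + t{\left(57,-87 \right)} = \left(-76 + 3802\right) + \left(\left(-1\right) 57 + 2 \left(-87\right)\right) = 3726 - 231 = 3495$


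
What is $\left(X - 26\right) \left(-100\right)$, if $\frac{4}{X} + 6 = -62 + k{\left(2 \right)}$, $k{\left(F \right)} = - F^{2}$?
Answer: $\frac{23450}{9} \approx 2605.6$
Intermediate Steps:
$X = - \frac{1}{18}$ ($X = \frac{4}{-6 - 66} = \frac{4}{-72} = 4 \left(- \frac{1}{72}\right) = - \frac{1}{18} \approx -0.055556$)
$\left(X - 26\right) \left(-100\right) = \left(- \frac{1}{18} - 26\right) \left(-100\right) = \left(- \frac{469}{18}\right) \left(-100\right) = \frac{23450}{9}$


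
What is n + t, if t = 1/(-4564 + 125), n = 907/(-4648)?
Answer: -4030821/20632472 ≈ -0.19536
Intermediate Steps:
n = -907/4648 (n = 907*(-1/4648) = -907/4648 ≈ -0.19514)
t = -1/4439 (t = 1/(-4439) = -1/4439 ≈ -0.00022528)
n + t = -907/4648 - 1/4439 = -4030821/20632472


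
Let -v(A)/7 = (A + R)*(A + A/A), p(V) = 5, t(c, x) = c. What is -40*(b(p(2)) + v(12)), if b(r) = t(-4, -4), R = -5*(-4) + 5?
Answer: 134840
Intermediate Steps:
R = 25 (R = 20 + 5 = 25)
b(r) = -4
v(A) = -7*(1 + A)*(25 + A) (v(A) = -7*(A + 25)*(A + A/A) = -7*(25 + A)*(A + 1) = -7*(25 + A)*(1 + A) = -7*(1 + A)*(25 + A))
-40*(b(p(2)) + v(12)) = -40*(-4 + (-175 - 182*12 - 7*12**2)) = -40*(-4 + (-175 - 2184 - 7*144)) = -40*(-4 + (-175 - 2184 - 1008)) = -40*(-4 - 3367) = -40*(-3371) = 134840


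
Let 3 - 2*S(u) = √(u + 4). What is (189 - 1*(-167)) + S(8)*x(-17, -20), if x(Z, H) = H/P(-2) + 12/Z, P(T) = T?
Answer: 6289/17 - 158*√3/17 ≈ 353.84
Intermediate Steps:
S(u) = 3/2 - √(4 + u)/2 (S(u) = 3/2 - √(u + 4)/2 = 3/2 - √(4 + u)/2)
x(Z, H) = 12/Z - H/2 (x(Z, H) = H/(-2) + 12/Z = H*(-½) + 12/Z = -H/2 + 12/Z = 12/Z - H/2)
(189 - 1*(-167)) + S(8)*x(-17, -20) = (189 - 1*(-167)) + (3/2 - √(4 + 8)/2)*(12/(-17) - ½*(-20)) = (189 + 167) + (3/2 - √3)*(12*(-1/17) + 10) = 356 + (3/2 - √3)*(-12/17 + 10) = 356 + (3/2 - √3)*(158/17) = 356 + (237/17 - 158*√3/17) = 6289/17 - 158*√3/17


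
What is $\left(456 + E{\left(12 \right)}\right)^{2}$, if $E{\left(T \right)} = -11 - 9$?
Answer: $190096$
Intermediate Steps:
$E{\left(T \right)} = -20$
$\left(456 + E{\left(12 \right)}\right)^{2} = \left(456 - 20\right)^{2} = 436^{2} = 190096$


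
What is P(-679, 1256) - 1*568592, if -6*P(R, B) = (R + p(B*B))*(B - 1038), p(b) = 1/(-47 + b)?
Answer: -2574091338194/4732467 ≈ -5.4392e+5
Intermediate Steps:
P(R, B) = -(-1038 + B)*(R + 1/(-47 + B²))/6 (P(R, B) = -(R + 1/(-47 + B*B))*(B - 1038)/6 = -(R + 1/(-47 + B²))*(-1038 + B)/6 = -(-1038 + B)*(R + 1/(-47 + B²))/6)
P(-679, 1256) - 1*568592 = (1038 - 1*1256 - 48786*(-679) - 1*(-679)*1256³ + 47*1256*(-679) + 1038*(-679)*1256²)/(6*(-47 + 1256²)) - 1*568592 = (1038 - 1256 + 33125694 - 1*(-679)*1981385216 - 40082728 + 1038*(-679)*1577536)/(6*(-47 + 1577536)) - 568592 = (⅙)*(1038 - 1256 + 33125694 + 1345360561664 - 40082728 - 1111850527872)/1577489 - 568592 = (⅙)*(1/1577489)*233503076540 - 568592 = 116751538270/4732467 - 568592 = -2574091338194/4732467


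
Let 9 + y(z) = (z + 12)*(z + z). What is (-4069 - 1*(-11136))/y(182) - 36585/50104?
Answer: -2229072127/3537693128 ≈ -0.63009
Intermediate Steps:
y(z) = -9 + 2*z*(12 + z) (y(z) = -9 + (z + 12)*(z + z) = -9 + (12 + z)*(2*z) = -9 + 2*z*(12 + z))
(-4069 - 1*(-11136))/y(182) - 36585/50104 = (-4069 - 1*(-11136))/(-9 + 2*182² + 24*182) - 36585/50104 = (-4069 + 11136)/(-9 + 2*33124 + 4368) - 36585*1/50104 = 7067/(-9 + 66248 + 4368) - 36585/50104 = 7067/70607 - 36585/50104 = -2229072127/3537693128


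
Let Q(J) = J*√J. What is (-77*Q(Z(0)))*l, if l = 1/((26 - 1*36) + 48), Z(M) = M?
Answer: 0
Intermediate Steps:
l = 1/38 (l = 1/((26 - 36) + 48) = 1/(-10 + 48) = 1/38 ≈ 0.026316)
Q(J) = J^(3/2)
(-77*Q(Z(0)))*l = -77*0^(3/2)*(1/38) = -77*0*(1/38) = 0*(1/38) = 0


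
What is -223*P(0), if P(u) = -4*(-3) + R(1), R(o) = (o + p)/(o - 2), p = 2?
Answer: -2007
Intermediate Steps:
R(o) = (2 + o)/(-2 + o) (R(o) = (o + 2)/(o - 2) = (2 + o)/(-2 + o))
P(u) = 9 (P(u) = -4*(-3) + (2 + 1)/(-2 + 1) = 12 + 3/(-1) = 12 - 1*3 = 12 - 3 = 9)
-223*P(0) = -223*9 = -2007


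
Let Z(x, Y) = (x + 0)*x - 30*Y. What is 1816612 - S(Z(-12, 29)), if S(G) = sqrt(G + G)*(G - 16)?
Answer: 1816612 + 16324*I*sqrt(3) ≈ 1.8166e+6 + 28274.0*I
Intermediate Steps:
Z(x, Y) = x**2 - 30*Y (Z(x, Y) = x*x - 30*Y = x**2 - 30*Y)
S(G) = sqrt(2)*sqrt(G)*(-16 + G) (S(G) = sqrt(2*G)*(-16 + G) = (sqrt(2)*sqrt(G))*(-16 + G) = sqrt(2)*sqrt(G)*(-16 + G))
1816612 - S(Z(-12, 29)) = 1816612 - sqrt(2)*sqrt((-12)**2 - 30*29)*(-16 + ((-12)**2 - 30*29)) = 1816612 - sqrt(2)*sqrt(144 - 870)*(-16 + (144 - 870)) = 1816612 - sqrt(2)*sqrt(-726)*(-16 - 726) = 1816612 - sqrt(2)*11*I*sqrt(6)*(-742) = 1816612 - (-16324)*I*sqrt(3) = 1816612 + 16324*I*sqrt(3)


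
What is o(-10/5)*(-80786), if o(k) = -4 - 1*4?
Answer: 646288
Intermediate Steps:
o(k) = -8 (o(k) = -4 - 4 = -8)
o(-10/5)*(-80786) = -8*(-80786) = 646288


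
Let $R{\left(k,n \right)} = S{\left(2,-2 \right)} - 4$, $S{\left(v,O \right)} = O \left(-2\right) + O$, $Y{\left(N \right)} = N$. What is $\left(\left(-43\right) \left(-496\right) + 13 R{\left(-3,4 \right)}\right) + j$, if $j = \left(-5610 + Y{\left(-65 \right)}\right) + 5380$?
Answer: $21007$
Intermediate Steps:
$S{\left(v,O \right)} = - O$ ($S{\left(v,O \right)} = - 2 O + O = - O$)
$j = -295$ ($j = \left(-5610 - 65\right) + 5380 = -5675 + 5380 = -295$)
$R{\left(k,n \right)} = -2$ ($R{\left(k,n \right)} = \left(-1\right) \left(-2\right) - 4 = 2 - 4 = -2$)
$\left(\left(-43\right) \left(-496\right) + 13 R{\left(-3,4 \right)}\right) + j = \left(\left(-43\right) \left(-496\right) + 13 \left(-2\right)\right) - 295 = \left(21328 - 26\right) - 295 = 21302 - 295 = 21007$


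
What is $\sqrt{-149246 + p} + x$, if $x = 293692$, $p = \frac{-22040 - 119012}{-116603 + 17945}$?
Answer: $293692 + \frac{4 i \sqrt{280219375842}}{5481} \approx 2.9369 \cdot 10^{5} + 386.32 i$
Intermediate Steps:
$p = \frac{70526}{49329}$ ($p = - \frac{141052}{-98658} = \left(-141052\right) \left(- \frac{1}{98658}\right) = \frac{70526}{49329} \approx 1.4297$)
$\sqrt{-149246 + p} + x = \sqrt{-149246 + \frac{70526}{49329}} + 293692 = \sqrt{- \frac{7362085408}{49329}} + 293692 = \frac{4 i \sqrt{280219375842}}{5481} + 293692 = 293692 + \frac{4 i \sqrt{280219375842}}{5481}$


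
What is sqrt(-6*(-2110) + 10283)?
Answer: sqrt(22943) ≈ 151.47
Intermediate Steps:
sqrt(-6*(-2110) + 10283) = sqrt(12660 + 10283) = sqrt(22943)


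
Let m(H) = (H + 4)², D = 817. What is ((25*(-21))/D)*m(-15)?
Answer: -63525/817 ≈ -77.754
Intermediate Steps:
m(H) = (4 + H)²
((25*(-21))/D)*m(-15) = ((25*(-21))/817)*(4 - 15)² = -525*1/817*(-11)² = -525/817*121 = -63525/817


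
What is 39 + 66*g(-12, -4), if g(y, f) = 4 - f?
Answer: 567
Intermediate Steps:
39 + 66*g(-12, -4) = 39 + 66*(4 - 1*(-4)) = 39 + 66*(4 + 4) = 39 + 66*8 = 39 + 528 = 567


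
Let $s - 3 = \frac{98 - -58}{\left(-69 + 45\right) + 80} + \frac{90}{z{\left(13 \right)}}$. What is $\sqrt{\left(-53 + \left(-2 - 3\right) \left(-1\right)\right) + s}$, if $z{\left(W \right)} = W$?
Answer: $\frac{i \sqrt{1168986}}{182} \approx 5.9406 i$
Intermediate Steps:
$s = \frac{2313}{182}$ ($s = 3 + \left(\frac{98 - -58}{\left(-69 + 45\right) + 80} + \frac{90}{13}\right) = 3 + \left(\frac{98 + 58}{-24 + 80} + 90 \cdot \frac{1}{13}\right) = 3 + \left(\frac{156}{56} + \frac{90}{13}\right) = 3 + \left(156 \cdot \frac{1}{56} + \frac{90}{13}\right) = 3 + \left(\frac{39}{14} + \frac{90}{13}\right) = 3 + \frac{1767}{182} = \frac{2313}{182} \approx 12.709$)
$\sqrt{\left(-53 + \left(-2 - 3\right) \left(-1\right)\right) + s} = \sqrt{\left(-53 + \left(-2 - 3\right) \left(-1\right)\right) + \frac{2313}{182}} = \sqrt{\left(-53 - -5\right) + \frac{2313}{182}} = \sqrt{\left(-53 + 5\right) + \frac{2313}{182}} = \sqrt{-48 + \frac{2313}{182}} = \sqrt{- \frac{6423}{182}} = \frac{i \sqrt{1168986}}{182}$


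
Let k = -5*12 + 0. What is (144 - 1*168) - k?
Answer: 36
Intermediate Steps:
k = -60 (k = -60 + 0 = -60)
(144 - 1*168) - k = (144 - 1*168) - 1*(-60) = (144 - 168) + 60 = -24 + 60 = 36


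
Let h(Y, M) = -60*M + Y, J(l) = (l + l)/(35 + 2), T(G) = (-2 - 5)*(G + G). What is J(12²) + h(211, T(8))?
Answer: 256735/37 ≈ 6938.8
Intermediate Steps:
T(G) = -14*G
J(l) = 2*l/37 (J(l) = (2*l)/37 = (2*l)*(1/37) = 2*l/37)
h(Y, M) = Y - 60*M
J(12²) + h(211, T(8)) = (2/37)*12² + (211 - (-840)*8) = (2/37)*144 + (211 - 60*(-112)) = 288/37 + (211 + 6720) = 288/37 + 6931 = 256735/37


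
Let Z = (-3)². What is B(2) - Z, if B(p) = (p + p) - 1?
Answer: -6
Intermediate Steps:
Z = 9
B(p) = -1 + 2*p (B(p) = 2*p - 1 = -1 + 2*p)
B(2) - Z = (-1 + 2*2) - 1*9 = (-1 + 4) - 9 = 3 - 9 = -6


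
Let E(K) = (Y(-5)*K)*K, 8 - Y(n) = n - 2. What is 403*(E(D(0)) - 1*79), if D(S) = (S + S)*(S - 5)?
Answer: -31837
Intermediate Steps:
Y(n) = 10 - n (Y(n) = 8 - (n - 2) = 8 - (-2 + n) = 8 + (2 - n) = 10 - n)
D(S) = 2*S*(-5 + S) (D(S) = (2*S)*(-5 + S) = 2*S*(-5 + S))
E(K) = 15*K² (E(K) = ((10 - 1*(-5))*K)*K = ((10 + 5)*K)*K = (15*K)*K = 15*K²)
403*(E(D(0)) - 1*79) = 403*(15*(2*0*(-5 + 0))² - 1*79) = 403*(15*(2*0*(-5))² - 79) = 403*(15*0² - 79) = 403*(15*0 - 79) = 403*(0 - 79) = 403*(-79) = -31837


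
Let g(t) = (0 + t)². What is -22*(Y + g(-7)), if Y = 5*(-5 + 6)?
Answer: -1188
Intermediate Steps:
Y = 5 (Y = 5*1 = 5)
g(t) = t²
-22*(Y + g(-7)) = -22*(5 + (-7)²) = -22*(5 + 49) = -22*54 = -1188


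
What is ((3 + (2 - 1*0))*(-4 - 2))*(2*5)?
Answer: -300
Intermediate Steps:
((3 + (2 - 1*0))*(-4 - 2))*(2*5) = ((3 + (2 + 0))*(-6))*10 = ((3 + 2)*(-6))*10 = (5*(-6))*10 = -30*10 = -300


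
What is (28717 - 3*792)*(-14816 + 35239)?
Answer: 537962243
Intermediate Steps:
(28717 - 3*792)*(-14816 + 35239) = (28717 - 2376)*20423 = 26341*20423 = 537962243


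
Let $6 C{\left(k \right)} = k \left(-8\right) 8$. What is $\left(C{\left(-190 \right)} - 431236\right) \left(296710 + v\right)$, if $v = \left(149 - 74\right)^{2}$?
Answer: $- \frac{389295011380}{3} \approx -1.2976 \cdot 10^{11}$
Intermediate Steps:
$C{\left(k \right)} = - \frac{32 k}{3}$ ($C{\left(k \right)} = \frac{k \left(-8\right) 8}{6} = \frac{- 8 k 8}{6} = \frac{\left(-64\right) k}{6} = - \frac{32 k}{3}$)
$v = 5625$ ($v = 75^{2} = 5625$)
$\left(C{\left(-190 \right)} - 431236\right) \left(296710 + v\right) = \left(\left(- \frac{32}{3}\right) \left(-190\right) - 431236\right) \left(296710 + 5625\right) = \left(\frac{6080}{3} - 431236\right) 302335 = \left(- \frac{1287628}{3}\right) 302335 = - \frac{389295011380}{3}$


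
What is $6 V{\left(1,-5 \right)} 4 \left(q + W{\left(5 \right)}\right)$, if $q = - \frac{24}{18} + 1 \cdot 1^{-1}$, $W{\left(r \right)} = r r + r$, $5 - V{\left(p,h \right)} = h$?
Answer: $7120$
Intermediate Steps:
$V{\left(p,h \right)} = 5 - h$
$W{\left(r \right)} = r + r^{2}$ ($W{\left(r \right)} = r^{2} + r = r + r^{2}$)
$q = - \frac{1}{3}$ ($q = \left(-24\right) \frac{1}{18} + 1 \cdot 1 = - \frac{4}{3} + 1 = - \frac{1}{3} \approx -0.33333$)
$6 V{\left(1,-5 \right)} 4 \left(q + W{\left(5 \right)}\right) = 6 \left(5 - -5\right) 4 \left(- \frac{1}{3} + 5 \left(1 + 5\right)\right) = 6 \left(5 + 5\right) 4 \left(- \frac{1}{3} + 5 \cdot 6\right) = 6 \cdot 10 \cdot 4 \left(- \frac{1}{3} + 30\right) = 60 \cdot 4 \cdot \frac{89}{3} = 240 \cdot \frac{89}{3} = 7120$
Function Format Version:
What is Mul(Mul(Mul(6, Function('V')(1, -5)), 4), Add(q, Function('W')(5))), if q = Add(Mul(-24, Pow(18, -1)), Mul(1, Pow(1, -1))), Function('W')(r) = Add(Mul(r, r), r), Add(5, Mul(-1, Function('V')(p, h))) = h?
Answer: 7120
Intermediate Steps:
Function('V')(p, h) = Add(5, Mul(-1, h))
Function('W')(r) = Add(r, Pow(r, 2)) (Function('W')(r) = Add(Pow(r, 2), r) = Add(r, Pow(r, 2)))
q = Rational(-1, 3) (q = Add(Mul(-24, Rational(1, 18)), Mul(1, 1)) = Add(Rational(-4, 3), 1) = Rational(-1, 3) ≈ -0.33333)
Mul(Mul(Mul(6, Function('V')(1, -5)), 4), Add(q, Function('W')(5))) = Mul(Mul(Mul(6, Add(5, Mul(-1, -5))), 4), Add(Rational(-1, 3), Mul(5, Add(1, 5)))) = Mul(Mul(Mul(6, Add(5, 5)), 4), Add(Rational(-1, 3), Mul(5, 6))) = Mul(Mul(Mul(6, 10), 4), Add(Rational(-1, 3), 30)) = Mul(Mul(60, 4), Rational(89, 3)) = Mul(240, Rational(89, 3)) = 7120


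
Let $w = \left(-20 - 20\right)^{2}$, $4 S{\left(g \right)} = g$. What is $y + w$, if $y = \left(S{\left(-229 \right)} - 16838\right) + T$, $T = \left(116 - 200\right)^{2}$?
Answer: $- \frac{32957}{4} \approx -8239.3$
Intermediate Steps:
$T = 7056$ ($T = \left(-84\right)^{2} = 7056$)
$S{\left(g \right)} = \frac{g}{4}$
$w = 1600$ ($w = \left(-40\right)^{2} = 1600$)
$y = - \frac{39357}{4}$ ($y = \left(\frac{1}{4} \left(-229\right) - 16838\right) + 7056 = \left(- \frac{229}{4} - 16838\right) + 7056 = - \frac{67581}{4} + 7056 = - \frac{39357}{4} \approx -9839.3$)
$y + w = - \frac{39357}{4} + 1600 = - \frac{32957}{4}$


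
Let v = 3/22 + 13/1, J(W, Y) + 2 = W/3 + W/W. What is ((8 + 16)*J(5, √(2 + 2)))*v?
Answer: 2312/11 ≈ 210.18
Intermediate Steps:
J(W, Y) = -1 + W/3 (J(W, Y) = -2 + (W/3 + W/W) = -2 + (W*(⅓) + 1) = -2 + (W/3 + 1) = -2 + (1 + W/3) = -1 + W/3)
v = 289/22 (v = 3*(1/22) + 13*1 = 3/22 + 13 = 289/22 ≈ 13.136)
((8 + 16)*J(5, √(2 + 2)))*v = ((8 + 16)*(-1 + (⅓)*5))*(289/22) = (24*(-1 + 5/3))*(289/22) = (24*(⅔))*(289/22) = 16*(289/22) = 2312/11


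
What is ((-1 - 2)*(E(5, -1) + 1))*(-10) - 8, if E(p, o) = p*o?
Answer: -128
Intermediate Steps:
E(p, o) = o*p
((-1 - 2)*(E(5, -1) + 1))*(-10) - 8 = ((-1 - 2)*(-1*5 + 1))*(-10) - 8 = -3*(-5 + 1)*(-10) - 8 = -3*(-4)*(-10) - 8 = 12*(-10) - 8 = -120 - 8 = -128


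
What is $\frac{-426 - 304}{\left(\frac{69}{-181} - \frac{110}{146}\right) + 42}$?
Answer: $- \frac{4822745}{269977} \approx -17.864$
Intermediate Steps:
$\frac{-426 - 304}{\left(\frac{69}{-181} - \frac{110}{146}\right) + 42} = - \frac{730}{\left(69 \left(- \frac{1}{181}\right) - \frac{55}{73}\right) + 42} = - \frac{730}{\left(- \frac{69}{181} - \frac{55}{73}\right) + 42} = - \frac{730}{- \frac{14992}{13213} + 42} = - \frac{730}{\frac{539954}{13213}} = \left(-730\right) \frac{13213}{539954} = - \frac{4822745}{269977}$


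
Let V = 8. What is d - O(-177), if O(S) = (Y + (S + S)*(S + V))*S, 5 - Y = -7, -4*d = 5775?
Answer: 42359529/4 ≈ 1.0590e+7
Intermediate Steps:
d = -5775/4 (d = -¼*5775 = -5775/4 ≈ -1443.8)
Y = 12 (Y = 5 - 1*(-7) = 5 + 7 = 12)
O(S) = S*(12 + 2*S*(8 + S)) (O(S) = (12 + (S + S)*(S + 8))*S = (12 + (2*S)*(8 + S))*S = (12 + 2*S*(8 + S))*S = S*(12 + 2*S*(8 + S)))
d - O(-177) = -5775/4 - 2*(-177)*(6 + (-177)² + 8*(-177)) = -5775/4 - 2*(-177)*(6 + 31329 - 1416) = -5775/4 - 2*(-177)*29919 = -5775/4 - 1*(-10591326) = -5775/4 + 10591326 = 42359529/4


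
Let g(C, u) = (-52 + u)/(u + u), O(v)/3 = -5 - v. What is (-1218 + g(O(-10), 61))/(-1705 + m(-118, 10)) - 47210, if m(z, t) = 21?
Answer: -9699051493/205448 ≈ -47209.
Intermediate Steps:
O(v) = -15 - 3*v (O(v) = 3*(-5 - v) = -15 - 3*v)
g(C, u) = (-52 + u)/(2*u) (g(C, u) = (-52 + u)/((2*u)) = (-52 + u)*(1/(2*u)) = (-52 + u)/(2*u))
(-1218 + g(O(-10), 61))/(-1705 + m(-118, 10)) - 47210 = (-1218 + (½)*(-52 + 61)/61)/(-1705 + 21) - 47210 = (-1218 + (½)*(1/61)*9)/(-1684) - 47210 = (-1218 + 9/122)*(-1/1684) - 47210 = -148587/122*(-1/1684) - 47210 = 148587/205448 - 47210 = -9699051493/205448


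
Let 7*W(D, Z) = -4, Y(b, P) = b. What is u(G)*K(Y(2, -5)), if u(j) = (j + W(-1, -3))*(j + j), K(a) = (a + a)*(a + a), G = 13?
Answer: 36192/7 ≈ 5170.3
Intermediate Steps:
W(D, Z) = -4/7 (W(D, Z) = (⅐)*(-4) = -4/7)
K(a) = 4*a² (K(a) = (2*a)*(2*a) = 4*a²)
u(j) = 2*j*(-4/7 + j) (u(j) = (j - 4/7)*(j + j) = (-4/7 + j)*(2*j) = 2*j*(-4/7 + j))
u(G)*K(Y(2, -5)) = ((2/7)*13*(-4 + 7*13))*(4*2²) = ((2/7)*13*(-4 + 91))*(4*4) = ((2/7)*13*87)*16 = (2262/7)*16 = 36192/7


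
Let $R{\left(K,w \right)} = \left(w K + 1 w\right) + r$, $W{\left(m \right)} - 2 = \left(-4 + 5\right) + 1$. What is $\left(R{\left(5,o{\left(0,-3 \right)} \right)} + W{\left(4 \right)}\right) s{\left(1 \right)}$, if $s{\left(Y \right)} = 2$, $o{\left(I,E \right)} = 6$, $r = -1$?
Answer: $78$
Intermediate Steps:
$W{\left(m \right)} = 4$ ($W{\left(m \right)} = 2 + \left(\left(-4 + 5\right) + 1\right) = 2 + \left(1 + 1\right) = 2 + 2 = 4$)
$R{\left(K,w \right)} = -1 + w + K w$ ($R{\left(K,w \right)} = \left(w K + 1 w\right) - 1 = \left(K w + w\right) - 1 = \left(w + K w\right) - 1 = -1 + w + K w$)
$\left(R{\left(5,o{\left(0,-3 \right)} \right)} + W{\left(4 \right)}\right) s{\left(1 \right)} = \left(\left(-1 + 6 + 5 \cdot 6\right) + 4\right) 2 = \left(\left(-1 + 6 + 30\right) + 4\right) 2 = \left(35 + 4\right) 2 = 39 \cdot 2 = 78$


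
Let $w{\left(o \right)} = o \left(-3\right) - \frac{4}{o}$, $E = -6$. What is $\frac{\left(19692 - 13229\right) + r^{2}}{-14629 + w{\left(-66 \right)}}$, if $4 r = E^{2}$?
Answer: $- \frac{215952}{476221} \approx -0.45347$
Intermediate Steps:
$w{\left(o \right)} = - \frac{4}{o} - 3 o$ ($w{\left(o \right)} = - 3 o - \frac{4}{o} = - \frac{4}{o} - 3 o$)
$r = 9$ ($r = \frac{\left(-6\right)^{2}}{4} = \frac{1}{4} \cdot 36 = 9$)
$\frac{\left(19692 - 13229\right) + r^{2}}{-14629 + w{\left(-66 \right)}} = \frac{\left(19692 - 13229\right) + 9^{2}}{-14629 - \left(-198 + \frac{4}{-66}\right)} = \frac{\left(19692 - 13229\right) + 81}{-14629 + \left(\left(-4\right) \left(- \frac{1}{66}\right) + 198\right)} = \frac{6463 + 81}{-14629 + \left(\frac{2}{33} + 198\right)} = \frac{6544}{-14629 + \frac{6536}{33}} = \frac{6544}{- \frac{476221}{33}} = 6544 \left(- \frac{33}{476221}\right) = - \frac{215952}{476221}$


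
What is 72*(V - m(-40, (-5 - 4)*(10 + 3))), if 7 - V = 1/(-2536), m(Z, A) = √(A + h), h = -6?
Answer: 159777/317 - 72*I*√123 ≈ 504.03 - 798.52*I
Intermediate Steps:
m(Z, A) = √(-6 + A) (m(Z, A) = √(A - 6) = √(-6 + A))
V = 17753/2536 (V = 7 - 1/(-2536) = 7 - 1*(-1/2536) = 7 + 1/2536 = 17753/2536 ≈ 7.0004)
72*(V - m(-40, (-5 - 4)*(10 + 3))) = 72*(17753/2536 - √(-6 + (-5 - 4)*(10 + 3))) = 72*(17753/2536 - √(-6 - 9*13)) = 72*(17753/2536 - √(-6 - 117)) = 72*(17753/2536 - √(-123)) = 72*(17753/2536 - I*√123) = 159777/317 - 72*I*√123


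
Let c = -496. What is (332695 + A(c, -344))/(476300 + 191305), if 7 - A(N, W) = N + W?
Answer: 333542/667605 ≈ 0.49961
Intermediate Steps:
A(N, W) = 7 - N - W (A(N, W) = 7 - (N + W) = 7 + (-N - W) = 7 - N - W)
(332695 + A(c, -344))/(476300 + 191305) = (332695 + (7 - 1*(-496) - 1*(-344)))/(476300 + 191305) = (332695 + (7 + 496 + 344))/667605 = (332695 + 847)*(1/667605) = 333542*(1/667605) = 333542/667605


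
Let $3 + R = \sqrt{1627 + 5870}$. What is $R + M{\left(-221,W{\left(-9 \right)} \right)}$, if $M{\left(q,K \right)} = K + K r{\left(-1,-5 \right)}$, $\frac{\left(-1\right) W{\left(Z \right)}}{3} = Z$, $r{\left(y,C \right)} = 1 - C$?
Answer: $186 + 21 \sqrt{17} \approx 272.58$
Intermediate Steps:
$W{\left(Z \right)} = - 3 Z$
$M{\left(q,K \right)} = 7 K$ ($M{\left(q,K \right)} = K + K \left(1 - -5\right) = K + K \left(1 + 5\right) = K + K 6 = K + 6 K = 7 K$)
$R = -3 + 21 \sqrt{17}$ ($R = -3 + \sqrt{1627 + 5870} = -3 + \sqrt{7497} = -3 + 21 \sqrt{17} \approx 83.585$)
$R + M{\left(-221,W{\left(-9 \right)} \right)} = \left(-3 + 21 \sqrt{17}\right) + 7 \left(\left(-3\right) \left(-9\right)\right) = \left(-3 + 21 \sqrt{17}\right) + 7 \cdot 27 = \left(-3 + 21 \sqrt{17}\right) + 189 = 186 + 21 \sqrt{17}$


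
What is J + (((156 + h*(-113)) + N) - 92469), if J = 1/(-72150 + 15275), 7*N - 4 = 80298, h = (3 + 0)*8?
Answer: -4752093126/56875 ≈ -83553.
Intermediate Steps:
h = 24 (h = 3*8 = 24)
N = 80302/7 (N = 4/7 + (1/7)*80298 = 4/7 + 80298/7 = 80302/7 ≈ 11472.)
J = -1/56875 (J = 1/(-56875) = -1/56875 ≈ -1.7582e-5)
J + (((156 + h*(-113)) + N) - 92469) = -1/56875 + (((156 + 24*(-113)) + 80302/7) - 92469) = -1/56875 + (((156 - 2712) + 80302/7) - 92469) = -1/56875 + ((-2556 + 80302/7) - 92469) = -1/56875 + (62410/7 - 92469) = -1/56875 - 584873/7 = -4752093126/56875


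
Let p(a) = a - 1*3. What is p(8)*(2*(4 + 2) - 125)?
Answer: -565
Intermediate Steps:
p(a) = -3 + a (p(a) = a - 3 = -3 + a)
p(8)*(2*(4 + 2) - 125) = (-3 + 8)*(2*(4 + 2) - 125) = 5*(2*6 - 125) = 5*(12 - 125) = 5*(-113) = -565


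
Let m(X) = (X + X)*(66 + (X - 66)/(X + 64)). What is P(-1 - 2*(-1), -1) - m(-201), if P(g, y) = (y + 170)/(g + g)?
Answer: 7507589/274 ≈ 27400.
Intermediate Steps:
m(X) = 2*X*(66 + (-66 + X)/(64 + X)) (m(X) = (2*X)*(66 + (-66 + X)/(64 + X)) = 2*X*(66 + (-66 + X)/(64 + X)))
P(g, y) = (170 + y)/(2*g) (P(g, y) = (170 + y)/((2*g)) = (170 + y)*(1/(2*g)) = (170 + y)/(2*g))
P(-1 - 2*(-1), -1) - m(-201) = (170 - 1)/(2*(-1 - 2*(-1))) - 2*(-201)*(4158 + 67*(-201))/(64 - 201) = (1/2)*169/(-1 + 2) - 2*(-201)*(4158 - 13467)/(-137) = (1/2)*169/1 - 2*(-201)*(-1)*(-9309)/137 = (1/2)*1*169 - 1*(-3742218/137) = 169/2 + 3742218/137 = 7507589/274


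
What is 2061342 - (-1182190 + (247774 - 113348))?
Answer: 3109106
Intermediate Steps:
2061342 - (-1182190 + (247774 - 113348)) = 2061342 - (-1182190 + 134426) = 2061342 - 1*(-1047764) = 2061342 + 1047764 = 3109106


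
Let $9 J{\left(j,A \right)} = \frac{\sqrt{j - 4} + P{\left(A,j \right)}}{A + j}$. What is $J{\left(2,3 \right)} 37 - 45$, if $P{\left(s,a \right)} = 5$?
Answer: $- \frac{368}{9} + \frac{37 i \sqrt{2}}{45} \approx -40.889 + 1.1628 i$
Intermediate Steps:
$J{\left(j,A \right)} = \frac{5 + \sqrt{-4 + j}}{9 \left(A + j\right)}$ ($J{\left(j,A \right)} = \frac{\left(\sqrt{j - 4} + 5\right) \frac{1}{A + j}}{9} = \frac{\left(\sqrt{-4 + j} + 5\right) \frac{1}{A + j}}{9} = \frac{\left(5 + \sqrt{-4 + j}\right) \frac{1}{A + j}}{9} = \frac{\frac{1}{A + j} \left(5 + \sqrt{-4 + j}\right)}{9} = \frac{5 + \sqrt{-4 + j}}{9 \left(A + j\right)}$)
$J{\left(2,3 \right)} 37 - 45 = \frac{5 + \sqrt{-4 + 2}}{9 \left(3 + 2\right)} 37 - 45 = \frac{5 + \sqrt{-2}}{9 \cdot 5} \cdot 37 - 45 = \frac{1}{9} \cdot \frac{1}{5} \left(5 + i \sqrt{2}\right) 37 - 45 = \left(\frac{1}{9} + \frac{i \sqrt{2}}{45}\right) 37 - 45 = \left(\frac{37}{9} + \frac{37 i \sqrt{2}}{45}\right) - 45 = - \frac{368}{9} + \frac{37 i \sqrt{2}}{45}$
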